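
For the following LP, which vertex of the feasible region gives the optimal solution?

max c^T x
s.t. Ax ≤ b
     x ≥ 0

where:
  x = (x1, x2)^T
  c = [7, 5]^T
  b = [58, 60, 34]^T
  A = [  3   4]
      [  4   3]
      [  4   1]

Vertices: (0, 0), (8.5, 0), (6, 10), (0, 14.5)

Evaluate the objective at each vertex of the feasible region:
  z(0, 0) = 0
  z(8.5, 0) = 59.5
  z(6, 10) = 92  ←
  z(0, 14.5) = 72.5
The maximum is at x1 = 6, x2 = 10.

(6, 10)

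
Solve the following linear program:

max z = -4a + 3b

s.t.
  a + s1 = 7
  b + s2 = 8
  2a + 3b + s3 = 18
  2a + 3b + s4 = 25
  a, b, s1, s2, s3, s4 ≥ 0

Evaluate the objective at each vertex of the feasible region:
  z(0, 0) = 0
  z(7, 0) = -28
  z(7, 1.333) = -24
  z(0, 6) = 18  ←
The maximum is at a = 0, b = 6.

a = 0, b = 6, z = 18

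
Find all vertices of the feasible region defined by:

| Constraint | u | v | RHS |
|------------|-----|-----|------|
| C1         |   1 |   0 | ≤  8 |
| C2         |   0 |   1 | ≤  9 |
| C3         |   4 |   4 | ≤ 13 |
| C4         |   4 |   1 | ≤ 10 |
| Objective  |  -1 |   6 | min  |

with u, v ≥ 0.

(0, 0), (2.5, 0), (2.25, 1), (0, 3.25)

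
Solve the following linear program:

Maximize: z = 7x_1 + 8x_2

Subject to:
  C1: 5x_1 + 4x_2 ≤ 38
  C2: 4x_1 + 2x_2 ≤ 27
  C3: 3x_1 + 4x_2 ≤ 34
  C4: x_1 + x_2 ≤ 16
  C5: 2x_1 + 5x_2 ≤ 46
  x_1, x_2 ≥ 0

Evaluate the objective at each vertex of the feasible region:
  z(0, 0) = 0
  z(6.75, 0) = 47.25
  z(5.333, 2.833) = 60
  z(2, 7) = 70  ←
  z(0, 8.5) = 68
The maximum is at x_1 = 2, x_2 = 7.

x_1 = 2, x_2 = 7, z = 70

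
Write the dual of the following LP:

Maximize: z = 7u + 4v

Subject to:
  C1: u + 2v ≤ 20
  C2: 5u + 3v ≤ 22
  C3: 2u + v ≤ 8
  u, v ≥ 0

Primal max cᵀx s.t. Ax ≤ b, x ≥ 0  →  Dual min bᵀy s.t. Aᵀy ≥ c, y ≥ 0.

Minimize: z = 20y1 + 22y2 + 8y3

Subject to:
  y1 + 5y2 + 2y3 ≥ 7
  2y1 + 3y2 + y3 ≥ 4
  y1, y2, y3 ≥ 0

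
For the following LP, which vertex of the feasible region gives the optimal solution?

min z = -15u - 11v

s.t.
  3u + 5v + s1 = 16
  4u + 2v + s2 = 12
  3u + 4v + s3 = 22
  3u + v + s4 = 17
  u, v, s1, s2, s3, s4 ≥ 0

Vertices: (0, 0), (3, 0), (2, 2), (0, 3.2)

Evaluate the objective at each vertex of the feasible region:
  z(0, 0) = 0
  z(3, 0) = -45
  z(2, 2) = -52  ←
  z(0, 3.2) = -35.2
The minimum is at u = 2, v = 2.

(2, 2)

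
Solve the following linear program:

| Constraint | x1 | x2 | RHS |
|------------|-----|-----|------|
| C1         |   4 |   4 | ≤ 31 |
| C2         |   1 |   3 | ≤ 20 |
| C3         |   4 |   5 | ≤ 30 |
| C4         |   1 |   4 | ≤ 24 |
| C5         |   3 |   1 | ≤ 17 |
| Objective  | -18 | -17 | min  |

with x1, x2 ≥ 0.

Evaluate the objective at each vertex of the feasible region:
  z(0, 0) = 0
  z(5.667, 0) = -102
  z(5, 2) = -124  ←
  z(0, 6) = -102
The minimum is at x1 = 5, x2 = 2.

x1 = 5, x2 = 2, z = -124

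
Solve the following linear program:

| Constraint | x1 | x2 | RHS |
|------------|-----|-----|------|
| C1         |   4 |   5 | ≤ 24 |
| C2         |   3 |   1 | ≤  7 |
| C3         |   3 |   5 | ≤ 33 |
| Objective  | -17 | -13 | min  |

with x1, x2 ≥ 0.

Evaluate the objective at each vertex of the feasible region:
  z(0, 0) = 0
  z(2.333, 0) = -39.67
  z(1, 4) = -69  ←
  z(0, 4.8) = -62.4
The minimum is at x1 = 1, x2 = 4.

x1 = 1, x2 = 4, z = -69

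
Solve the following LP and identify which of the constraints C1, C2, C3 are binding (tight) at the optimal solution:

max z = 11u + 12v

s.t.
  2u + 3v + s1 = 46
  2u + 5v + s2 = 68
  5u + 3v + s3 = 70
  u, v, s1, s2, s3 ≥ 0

At u = 8, v = 10, compute slack b - a·x for each constraint:
  C1: 46 − 46 = 0  (binding)
  C2: 68 − 66 = 2  (slack)
  C3: 70 − 70 = 0  (binding)

Optimal: u = 8, v = 10
Binding: C1, C3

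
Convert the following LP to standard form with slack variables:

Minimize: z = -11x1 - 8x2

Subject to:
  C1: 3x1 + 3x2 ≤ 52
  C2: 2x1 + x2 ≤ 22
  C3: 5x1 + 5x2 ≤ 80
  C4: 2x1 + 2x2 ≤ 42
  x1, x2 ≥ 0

min z = -11x1 - 8x2

s.t.
  3x1 + 3x2 + s1 = 52
  2x1 + x2 + s2 = 22
  5x1 + 5x2 + s3 = 80
  2x1 + 2x2 + s4 = 42
  x1, x2, s1, s2, s3, s4 ≥ 0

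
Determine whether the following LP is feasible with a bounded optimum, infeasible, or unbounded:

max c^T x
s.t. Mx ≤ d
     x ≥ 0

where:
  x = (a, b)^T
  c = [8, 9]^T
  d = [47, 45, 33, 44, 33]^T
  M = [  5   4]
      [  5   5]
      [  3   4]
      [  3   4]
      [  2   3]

Feasible with a bounded optimal solution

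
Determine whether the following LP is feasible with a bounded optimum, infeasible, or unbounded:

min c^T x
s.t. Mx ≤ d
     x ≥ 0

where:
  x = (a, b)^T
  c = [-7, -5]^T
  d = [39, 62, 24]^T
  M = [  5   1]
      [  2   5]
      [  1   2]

Feasible with a bounded optimal solution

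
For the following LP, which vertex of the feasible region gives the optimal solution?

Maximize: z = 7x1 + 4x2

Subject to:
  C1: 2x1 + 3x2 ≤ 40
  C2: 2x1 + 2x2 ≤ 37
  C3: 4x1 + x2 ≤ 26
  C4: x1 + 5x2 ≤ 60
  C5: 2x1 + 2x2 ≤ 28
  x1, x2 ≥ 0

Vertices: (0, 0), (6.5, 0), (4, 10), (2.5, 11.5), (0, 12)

Evaluate the objective at each vertex of the feasible region:
  z(0, 0) = 0
  z(6.5, 0) = 45.5
  z(4, 10) = 68  ←
  z(2.5, 11.5) = 63.5
  z(0, 12) = 48
The maximum is at x1 = 4, x2 = 10.

(4, 10)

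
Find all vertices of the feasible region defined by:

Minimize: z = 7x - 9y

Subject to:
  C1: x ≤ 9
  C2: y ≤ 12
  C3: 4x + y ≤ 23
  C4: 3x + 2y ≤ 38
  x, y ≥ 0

(0, 0), (5.75, 0), (2.75, 12), (0, 12)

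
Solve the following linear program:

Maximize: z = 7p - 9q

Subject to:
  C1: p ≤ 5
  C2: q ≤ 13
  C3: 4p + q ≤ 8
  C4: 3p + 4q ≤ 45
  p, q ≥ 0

Evaluate the objective at each vertex of the feasible region:
  z(0, 0) = 0
  z(2, 0) = 14  ←
  z(0, 8) = -72
The maximum is at p = 2, q = 0.

p = 2, q = 0, z = 14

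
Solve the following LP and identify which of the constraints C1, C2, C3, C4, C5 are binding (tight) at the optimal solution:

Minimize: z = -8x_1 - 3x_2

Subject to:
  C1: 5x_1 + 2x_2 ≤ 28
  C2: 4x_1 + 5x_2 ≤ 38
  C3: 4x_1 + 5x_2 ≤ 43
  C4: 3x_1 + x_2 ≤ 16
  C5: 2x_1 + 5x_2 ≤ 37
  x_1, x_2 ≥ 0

At x_1 = 4, x_2 = 4, compute slack b - a·x for each constraint:
  C1: 28 − 28 = 0  (binding)
  C2: 38 − 36 = 2  (slack)
  C3: 43 − 36 = 7  (slack)
  C4: 16 − 16 = 0  (binding)
  C5: 37 − 28 = 9  (slack)

Optimal: x_1 = 4, x_2 = 4
Binding: C1, C4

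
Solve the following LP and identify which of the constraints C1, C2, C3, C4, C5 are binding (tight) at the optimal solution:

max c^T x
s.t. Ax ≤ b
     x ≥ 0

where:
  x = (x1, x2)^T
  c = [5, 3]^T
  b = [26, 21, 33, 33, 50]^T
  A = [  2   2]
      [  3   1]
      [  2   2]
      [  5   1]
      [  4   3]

At x1 = 4, x2 = 9, compute slack b - a·x for each constraint:
  C1: 26 − 26 = 0  (binding)
  C2: 21 − 21 = 0  (binding)
  C3: 33 − 26 = 7  (slack)
  C4: 33 − 29 = 4  (slack)
  C5: 50 − 43 = 7  (slack)

Optimal: x1 = 4, x2 = 9
Binding: C1, C2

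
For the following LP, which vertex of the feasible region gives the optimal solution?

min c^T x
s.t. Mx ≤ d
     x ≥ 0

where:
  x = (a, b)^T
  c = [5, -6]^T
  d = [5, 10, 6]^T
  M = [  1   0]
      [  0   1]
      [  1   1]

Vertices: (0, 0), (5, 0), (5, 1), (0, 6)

Evaluate the objective at each vertex of the feasible region:
  z(0, 0) = 0
  z(5, 0) = 25
  z(5, 1) = 19
  z(0, 6) = -36  ←
The minimum is at a = 0, b = 6.

(0, 6)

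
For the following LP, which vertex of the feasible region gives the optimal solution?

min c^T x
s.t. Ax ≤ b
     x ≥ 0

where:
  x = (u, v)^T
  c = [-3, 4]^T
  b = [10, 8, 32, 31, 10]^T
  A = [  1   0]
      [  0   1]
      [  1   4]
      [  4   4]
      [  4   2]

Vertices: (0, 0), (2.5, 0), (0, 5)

Evaluate the objective at each vertex of the feasible region:
  z(0, 0) = 0
  z(2.5, 0) = -7.5  ←
  z(0, 5) = 20
The minimum is at u = 2.5, v = 0.

(2.5, 0)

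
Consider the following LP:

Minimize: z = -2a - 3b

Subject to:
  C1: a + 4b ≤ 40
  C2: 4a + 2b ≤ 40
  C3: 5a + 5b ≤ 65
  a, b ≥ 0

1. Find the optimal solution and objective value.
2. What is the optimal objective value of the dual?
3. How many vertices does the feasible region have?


1. a = 4, b = 9, z = -35
2. -35
3. 5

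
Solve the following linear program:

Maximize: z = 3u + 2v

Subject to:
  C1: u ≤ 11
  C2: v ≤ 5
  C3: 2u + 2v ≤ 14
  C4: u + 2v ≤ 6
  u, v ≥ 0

Evaluate the objective at each vertex of the feasible region:
  z(0, 0) = 0
  z(6, 0) = 18  ←
  z(0, 3) = 6
The maximum is at u = 6, v = 0.

u = 6, v = 0, z = 18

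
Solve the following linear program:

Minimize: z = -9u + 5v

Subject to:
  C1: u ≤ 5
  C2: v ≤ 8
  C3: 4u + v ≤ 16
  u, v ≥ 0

Evaluate the objective at each vertex of the feasible region:
  z(0, 0) = 0
  z(4, 0) = -36  ←
  z(2, 8) = 22
  z(0, 8) = 40
The minimum is at u = 4, v = 0.

u = 4, v = 0, z = -36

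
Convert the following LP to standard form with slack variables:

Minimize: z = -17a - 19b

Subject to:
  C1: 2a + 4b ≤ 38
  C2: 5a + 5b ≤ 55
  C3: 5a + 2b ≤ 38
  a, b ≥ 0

min z = -17a - 19b

s.t.
  2a + 4b + s1 = 38
  5a + 5b + s2 = 55
  5a + 2b + s3 = 38
  a, b, s1, s2, s3 ≥ 0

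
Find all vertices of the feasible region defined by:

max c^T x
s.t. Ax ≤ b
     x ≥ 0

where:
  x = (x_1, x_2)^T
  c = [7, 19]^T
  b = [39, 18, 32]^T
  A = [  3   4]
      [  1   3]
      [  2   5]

(0, 0), (13, 0), (9.571, 2.571), (6, 4), (0, 6)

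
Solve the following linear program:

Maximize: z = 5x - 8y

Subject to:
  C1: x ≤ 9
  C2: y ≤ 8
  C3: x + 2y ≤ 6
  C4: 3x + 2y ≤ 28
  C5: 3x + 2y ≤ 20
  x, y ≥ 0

Evaluate the objective at each vertex of the feasible region:
  z(0, 0) = 0
  z(6, 0) = 30  ←
  z(0, 3) = -24
The maximum is at x = 6, y = 0.

x = 6, y = 0, z = 30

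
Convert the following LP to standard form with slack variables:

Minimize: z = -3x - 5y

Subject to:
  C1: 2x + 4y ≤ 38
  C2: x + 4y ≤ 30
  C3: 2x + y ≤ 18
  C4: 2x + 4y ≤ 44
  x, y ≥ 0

min z = -3x - 5y

s.t.
  2x + 4y + s1 = 38
  x + 4y + s2 = 30
  2x + y + s3 = 18
  2x + 4y + s4 = 44
  x, y, s1, s2, s3, s4 ≥ 0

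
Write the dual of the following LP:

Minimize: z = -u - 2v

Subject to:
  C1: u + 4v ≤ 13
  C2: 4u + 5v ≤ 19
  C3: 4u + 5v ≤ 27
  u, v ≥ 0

Primal min cᵀx s.t. Ax ≤ b, x ≥ 0  →  Dual max −bᵀy s.t. Aᵀy ≥ −c, y ≥ 0.

Maximize: z = -13y1 - 19y2 - 27y3

Subject to:
  y1 + 4y2 + 4y3 ≥ 1
  4y1 + 5y2 + 5y3 ≥ 2
  y1, y2, y3 ≥ 0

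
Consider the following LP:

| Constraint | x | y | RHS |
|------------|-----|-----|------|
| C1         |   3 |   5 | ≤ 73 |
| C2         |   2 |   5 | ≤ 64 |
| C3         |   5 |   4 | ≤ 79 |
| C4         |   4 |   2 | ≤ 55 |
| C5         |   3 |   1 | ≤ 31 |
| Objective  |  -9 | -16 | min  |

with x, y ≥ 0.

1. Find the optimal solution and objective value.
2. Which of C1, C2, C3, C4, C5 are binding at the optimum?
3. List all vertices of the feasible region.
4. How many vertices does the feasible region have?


1. x = 7, y = 10, z = -223
2. C2, C5
3. (0, 0), (10.33, 0), (7, 10), (0, 12.8)
4. 4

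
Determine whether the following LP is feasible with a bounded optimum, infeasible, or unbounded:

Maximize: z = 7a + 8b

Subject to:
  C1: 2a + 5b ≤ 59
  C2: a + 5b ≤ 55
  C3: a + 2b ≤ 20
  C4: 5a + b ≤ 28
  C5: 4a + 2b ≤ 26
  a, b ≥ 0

Feasible with a bounded optimal solution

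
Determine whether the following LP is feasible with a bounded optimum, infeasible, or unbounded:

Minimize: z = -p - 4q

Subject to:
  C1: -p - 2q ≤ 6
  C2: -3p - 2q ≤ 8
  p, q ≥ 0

Unbounded (objective can decrease without bound)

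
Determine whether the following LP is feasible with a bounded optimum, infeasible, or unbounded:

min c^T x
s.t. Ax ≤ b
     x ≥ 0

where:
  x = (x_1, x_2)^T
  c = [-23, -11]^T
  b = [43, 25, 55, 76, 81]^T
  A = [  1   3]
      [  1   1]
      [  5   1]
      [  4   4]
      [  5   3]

Feasible with a bounded optimal solution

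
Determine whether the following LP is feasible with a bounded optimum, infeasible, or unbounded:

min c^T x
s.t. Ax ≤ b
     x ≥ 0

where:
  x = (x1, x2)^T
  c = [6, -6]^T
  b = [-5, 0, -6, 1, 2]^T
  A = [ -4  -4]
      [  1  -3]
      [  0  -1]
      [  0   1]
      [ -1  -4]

Infeasible (no feasible solution exists)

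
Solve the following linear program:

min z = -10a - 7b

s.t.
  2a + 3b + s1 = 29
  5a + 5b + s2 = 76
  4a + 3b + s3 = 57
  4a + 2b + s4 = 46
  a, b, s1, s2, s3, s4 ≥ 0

Evaluate the objective at each vertex of the feasible region:
  z(0, 0) = 0
  z(11.5, 0) = -115
  z(10, 3) = -121  ←
  z(0, 9.667) = -67.67
The minimum is at a = 10, b = 3.

a = 10, b = 3, z = -121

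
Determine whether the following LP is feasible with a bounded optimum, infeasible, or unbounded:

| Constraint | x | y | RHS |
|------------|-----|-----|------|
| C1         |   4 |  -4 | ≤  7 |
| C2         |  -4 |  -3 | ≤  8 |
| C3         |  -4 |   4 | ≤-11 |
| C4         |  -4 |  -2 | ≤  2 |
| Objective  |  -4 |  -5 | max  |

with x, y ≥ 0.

Infeasible (no feasible solution exists)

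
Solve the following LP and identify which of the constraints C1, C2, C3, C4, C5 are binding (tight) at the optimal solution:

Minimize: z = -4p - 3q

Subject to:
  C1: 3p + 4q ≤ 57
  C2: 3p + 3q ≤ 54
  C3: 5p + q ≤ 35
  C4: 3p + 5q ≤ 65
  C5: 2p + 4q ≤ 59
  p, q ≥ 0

At p = 5, q = 10, compute slack b - a·x for each constraint:
  C1: 57 − 55 = 2  (slack)
  C2: 54 − 45 = 9  (slack)
  C3: 35 − 35 = 0  (binding)
  C4: 65 − 65 = 0  (binding)
  C5: 59 − 50 = 9  (slack)

Optimal: p = 5, q = 10
Binding: C3, C4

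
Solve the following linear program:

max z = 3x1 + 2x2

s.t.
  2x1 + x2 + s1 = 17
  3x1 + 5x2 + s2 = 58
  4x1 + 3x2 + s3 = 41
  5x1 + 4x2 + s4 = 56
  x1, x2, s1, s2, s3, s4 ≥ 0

Evaluate the objective at each vertex of the feasible region:
  z(0, 0) = 0
  z(8.5, 0) = 25.5
  z(5, 7) = 29  ←
  z(2.818, 9.909) = 28.27
  z(0, 11.6) = 23.2
The maximum is at x1 = 5, x2 = 7.

x1 = 5, x2 = 7, z = 29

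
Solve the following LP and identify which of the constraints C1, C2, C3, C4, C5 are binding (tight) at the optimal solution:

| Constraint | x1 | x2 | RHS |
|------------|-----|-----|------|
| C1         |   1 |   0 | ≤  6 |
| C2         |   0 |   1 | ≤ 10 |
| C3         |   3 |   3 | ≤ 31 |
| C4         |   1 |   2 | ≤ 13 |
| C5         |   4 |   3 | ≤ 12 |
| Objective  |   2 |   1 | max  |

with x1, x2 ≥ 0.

At x1 = 3, x2 = 0, compute slack b - a·x for each constraint:
  C1: 6 − 3 = 3  (slack)
  C2: 10 − 0 = 10  (slack)
  C3: 31 − 9 = 22  (slack)
  C4: 13 − 3 = 10  (slack)
  C5: 12 − 12 = 0  (binding)

Optimal: x1 = 3, x2 = 0
Binding: C5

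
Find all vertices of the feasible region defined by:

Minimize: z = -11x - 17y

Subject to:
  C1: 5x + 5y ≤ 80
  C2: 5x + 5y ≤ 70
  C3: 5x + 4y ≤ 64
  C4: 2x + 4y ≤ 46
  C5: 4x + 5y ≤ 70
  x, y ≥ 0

(0, 0), (12.8, 0), (8, 6), (5, 9), (0, 11.5)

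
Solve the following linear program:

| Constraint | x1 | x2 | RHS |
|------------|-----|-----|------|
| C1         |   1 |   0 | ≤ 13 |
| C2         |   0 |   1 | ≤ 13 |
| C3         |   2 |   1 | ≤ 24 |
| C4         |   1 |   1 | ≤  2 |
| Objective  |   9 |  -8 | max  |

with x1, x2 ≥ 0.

Evaluate the objective at each vertex of the feasible region:
  z(0, 0) = 0
  z(2, 0) = 18  ←
  z(0, 2) = -16
The maximum is at x1 = 2, x2 = 0.

x1 = 2, x2 = 0, z = 18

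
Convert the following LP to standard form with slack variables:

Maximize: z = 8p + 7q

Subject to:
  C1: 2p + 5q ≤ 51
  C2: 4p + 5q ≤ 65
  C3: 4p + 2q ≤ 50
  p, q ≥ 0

max z = 8p + 7q

s.t.
  2p + 5q + s1 = 51
  4p + 5q + s2 = 65
  4p + 2q + s3 = 50
  p, q, s1, s2, s3 ≥ 0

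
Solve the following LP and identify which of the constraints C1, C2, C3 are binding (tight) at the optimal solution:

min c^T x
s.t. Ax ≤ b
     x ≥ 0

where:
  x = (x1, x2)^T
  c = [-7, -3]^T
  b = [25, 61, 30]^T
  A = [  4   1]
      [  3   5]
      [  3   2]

At x1 = 4, x2 = 9, compute slack b - a·x for each constraint:
  C1: 25 − 25 = 0  (binding)
  C2: 61 − 57 = 4  (slack)
  C3: 30 − 30 = 0  (binding)

Optimal: x1 = 4, x2 = 9
Binding: C1, C3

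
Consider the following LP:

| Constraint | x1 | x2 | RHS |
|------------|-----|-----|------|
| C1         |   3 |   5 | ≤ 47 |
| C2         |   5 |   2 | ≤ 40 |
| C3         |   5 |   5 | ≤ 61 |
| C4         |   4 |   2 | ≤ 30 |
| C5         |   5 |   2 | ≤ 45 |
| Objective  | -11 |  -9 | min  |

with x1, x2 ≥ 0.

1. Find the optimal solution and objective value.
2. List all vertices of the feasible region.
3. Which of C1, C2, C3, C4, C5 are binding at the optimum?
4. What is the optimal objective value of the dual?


1. x1 = 4, x2 = 7, z = -107
2. (0, 0), (7.5, 0), (4, 7), (0, 9.4)
3. C1, C4
4. -107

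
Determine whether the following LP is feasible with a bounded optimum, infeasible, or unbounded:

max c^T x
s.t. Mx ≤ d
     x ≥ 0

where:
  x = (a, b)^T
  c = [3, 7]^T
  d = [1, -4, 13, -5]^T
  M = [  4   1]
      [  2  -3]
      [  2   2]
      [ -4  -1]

Infeasible (no feasible solution exists)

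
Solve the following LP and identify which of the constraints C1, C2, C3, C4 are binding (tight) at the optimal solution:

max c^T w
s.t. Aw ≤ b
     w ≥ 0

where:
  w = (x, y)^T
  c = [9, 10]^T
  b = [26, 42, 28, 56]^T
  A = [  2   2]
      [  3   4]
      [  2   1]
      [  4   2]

At x = 10, y = 3, compute slack b - a·x for each constraint:
  C1: 26 − 26 = 0  (binding)
  C2: 42 − 42 = 0  (binding)
  C3: 28 − 23 = 5  (slack)
  C4: 56 − 46 = 10  (slack)

Optimal: x = 10, y = 3
Binding: C1, C2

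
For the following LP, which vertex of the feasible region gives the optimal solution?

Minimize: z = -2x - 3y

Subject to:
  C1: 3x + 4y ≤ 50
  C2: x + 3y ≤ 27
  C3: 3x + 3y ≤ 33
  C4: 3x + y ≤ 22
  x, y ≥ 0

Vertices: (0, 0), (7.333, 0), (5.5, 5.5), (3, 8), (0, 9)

Evaluate the objective at each vertex of the feasible region:
  z(0, 0) = 0
  z(7.333, 0) = -14.67
  z(5.5, 5.5) = -27.5
  z(3, 8) = -30  ←
  z(0, 9) = -27
The minimum is at x = 3, y = 8.

(3, 8)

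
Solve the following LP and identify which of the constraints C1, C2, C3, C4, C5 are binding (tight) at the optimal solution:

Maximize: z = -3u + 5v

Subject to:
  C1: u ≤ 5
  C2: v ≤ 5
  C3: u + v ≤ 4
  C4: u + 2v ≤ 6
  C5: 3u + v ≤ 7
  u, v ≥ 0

At u = 0, v = 3, compute slack b - a·x for each constraint:
  C1: 5 − 0 = 5  (slack)
  C2: 5 − 3 = 2  (slack)
  C3: 4 − 3 = 1  (slack)
  C4: 6 − 6 = 0  (binding)
  C5: 7 − 3 = 4  (slack)

Optimal: u = 0, v = 3
Binding: C4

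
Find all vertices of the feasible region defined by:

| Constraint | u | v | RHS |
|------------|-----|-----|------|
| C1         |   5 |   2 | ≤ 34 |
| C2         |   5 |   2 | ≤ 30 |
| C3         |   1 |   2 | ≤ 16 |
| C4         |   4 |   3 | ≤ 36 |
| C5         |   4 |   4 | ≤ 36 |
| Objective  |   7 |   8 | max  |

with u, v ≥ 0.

(0, 0), (6, 0), (4, 5), (2, 7), (0, 8)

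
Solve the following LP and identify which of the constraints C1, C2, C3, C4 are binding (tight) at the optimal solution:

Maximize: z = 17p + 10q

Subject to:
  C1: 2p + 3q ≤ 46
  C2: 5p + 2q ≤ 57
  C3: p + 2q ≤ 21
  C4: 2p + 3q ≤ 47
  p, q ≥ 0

At p = 9, q = 6, compute slack b - a·x for each constraint:
  C1: 46 − 36 = 10  (slack)
  C2: 57 − 57 = 0  (binding)
  C3: 21 − 21 = 0  (binding)
  C4: 47 − 36 = 11  (slack)

Optimal: p = 9, q = 6
Binding: C2, C3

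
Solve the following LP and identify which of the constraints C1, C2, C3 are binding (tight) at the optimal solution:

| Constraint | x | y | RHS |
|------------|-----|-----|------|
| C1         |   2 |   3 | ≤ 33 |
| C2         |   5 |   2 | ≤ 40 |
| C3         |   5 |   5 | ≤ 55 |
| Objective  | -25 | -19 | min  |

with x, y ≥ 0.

At x = 6, y = 5, compute slack b - a·x for each constraint:
  C1: 33 − 27 = 6  (slack)
  C2: 40 − 40 = 0  (binding)
  C3: 55 − 55 = 0  (binding)

Optimal: x = 6, y = 5
Binding: C2, C3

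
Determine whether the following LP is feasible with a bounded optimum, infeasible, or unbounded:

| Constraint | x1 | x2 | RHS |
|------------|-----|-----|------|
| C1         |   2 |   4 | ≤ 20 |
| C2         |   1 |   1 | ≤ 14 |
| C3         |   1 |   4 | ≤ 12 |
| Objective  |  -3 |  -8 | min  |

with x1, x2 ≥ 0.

Feasible with a bounded optimal solution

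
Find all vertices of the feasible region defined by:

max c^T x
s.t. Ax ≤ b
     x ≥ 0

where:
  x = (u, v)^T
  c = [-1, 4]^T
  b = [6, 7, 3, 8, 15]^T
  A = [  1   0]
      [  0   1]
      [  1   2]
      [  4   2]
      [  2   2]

(0, 0), (2, 0), (1.667, 0.6667), (0, 1.5)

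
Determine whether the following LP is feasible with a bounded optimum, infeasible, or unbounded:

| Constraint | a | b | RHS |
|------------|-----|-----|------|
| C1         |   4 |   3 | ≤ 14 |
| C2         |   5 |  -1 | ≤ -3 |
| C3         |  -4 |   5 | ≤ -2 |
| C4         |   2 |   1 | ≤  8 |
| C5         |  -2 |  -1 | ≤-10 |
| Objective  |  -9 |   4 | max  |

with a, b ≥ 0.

Infeasible (no feasible solution exists)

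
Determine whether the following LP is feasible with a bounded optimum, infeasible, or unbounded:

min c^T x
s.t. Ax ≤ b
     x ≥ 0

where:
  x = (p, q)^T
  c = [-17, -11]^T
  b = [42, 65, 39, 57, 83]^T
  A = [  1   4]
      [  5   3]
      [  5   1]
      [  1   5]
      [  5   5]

Feasible with a bounded optimal solution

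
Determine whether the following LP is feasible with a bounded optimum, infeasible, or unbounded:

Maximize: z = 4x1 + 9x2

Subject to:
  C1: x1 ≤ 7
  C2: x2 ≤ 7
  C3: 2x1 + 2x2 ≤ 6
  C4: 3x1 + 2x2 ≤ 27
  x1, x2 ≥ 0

Feasible with a bounded optimal solution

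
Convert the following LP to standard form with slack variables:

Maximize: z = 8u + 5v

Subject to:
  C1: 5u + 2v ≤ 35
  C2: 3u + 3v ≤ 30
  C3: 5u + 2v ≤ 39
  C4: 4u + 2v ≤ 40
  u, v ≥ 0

max z = 8u + 5v

s.t.
  5u + 2v + s1 = 35
  3u + 3v + s2 = 30
  5u + 2v + s3 = 39
  4u + 2v + s4 = 40
  u, v, s1, s2, s3, s4 ≥ 0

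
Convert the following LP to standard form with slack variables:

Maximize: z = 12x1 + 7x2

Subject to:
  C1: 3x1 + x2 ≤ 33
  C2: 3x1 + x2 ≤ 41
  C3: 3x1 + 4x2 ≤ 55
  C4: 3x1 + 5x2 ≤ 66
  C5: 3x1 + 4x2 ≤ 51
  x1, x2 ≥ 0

max z = 12x1 + 7x2

s.t.
  3x1 + x2 + s1 = 33
  3x1 + x2 + s2 = 41
  3x1 + 4x2 + s3 = 55
  3x1 + 5x2 + s4 = 66
  3x1 + 4x2 + s5 = 51
  x1, x2, s1, s2, s3, s4, s5 ≥ 0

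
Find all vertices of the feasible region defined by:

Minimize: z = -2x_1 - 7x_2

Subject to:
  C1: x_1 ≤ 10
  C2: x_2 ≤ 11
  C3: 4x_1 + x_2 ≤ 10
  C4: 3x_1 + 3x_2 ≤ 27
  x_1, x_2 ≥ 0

(0, 0), (2.5, 0), (0.3333, 8.667), (0, 9)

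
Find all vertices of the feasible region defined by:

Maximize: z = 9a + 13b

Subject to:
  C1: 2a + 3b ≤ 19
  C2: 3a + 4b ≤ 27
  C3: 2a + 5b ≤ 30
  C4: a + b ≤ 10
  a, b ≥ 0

(0, 0), (9, 0), (5, 3), (1.25, 5.5), (0, 6)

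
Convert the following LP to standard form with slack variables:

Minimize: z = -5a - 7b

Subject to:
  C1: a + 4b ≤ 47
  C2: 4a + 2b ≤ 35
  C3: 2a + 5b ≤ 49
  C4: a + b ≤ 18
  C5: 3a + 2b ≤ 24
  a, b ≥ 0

min z = -5a - 7b

s.t.
  a + 4b + s1 = 47
  4a + 2b + s2 = 35
  2a + 5b + s3 = 49
  a + b + s4 = 18
  3a + 2b + s5 = 24
  a, b, s1, s2, s3, s4, s5 ≥ 0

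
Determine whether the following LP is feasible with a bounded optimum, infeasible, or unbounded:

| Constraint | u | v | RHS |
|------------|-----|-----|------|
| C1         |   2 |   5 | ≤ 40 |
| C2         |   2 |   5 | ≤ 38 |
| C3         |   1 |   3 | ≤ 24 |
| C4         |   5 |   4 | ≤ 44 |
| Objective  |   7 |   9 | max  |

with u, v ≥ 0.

Feasible with a bounded optimal solution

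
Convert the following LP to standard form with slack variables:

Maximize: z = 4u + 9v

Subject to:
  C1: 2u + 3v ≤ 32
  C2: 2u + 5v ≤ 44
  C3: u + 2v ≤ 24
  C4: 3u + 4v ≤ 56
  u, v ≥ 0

max z = 4u + 9v

s.t.
  2u + 3v + s1 = 32
  2u + 5v + s2 = 44
  u + 2v + s3 = 24
  3u + 4v + s4 = 56
  u, v, s1, s2, s3, s4 ≥ 0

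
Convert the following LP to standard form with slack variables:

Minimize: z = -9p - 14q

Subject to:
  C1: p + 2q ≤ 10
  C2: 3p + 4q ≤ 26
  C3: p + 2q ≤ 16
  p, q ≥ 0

min z = -9p - 14q

s.t.
  p + 2q + s1 = 10
  3p + 4q + s2 = 26
  p + 2q + s3 = 16
  p, q, s1, s2, s3 ≥ 0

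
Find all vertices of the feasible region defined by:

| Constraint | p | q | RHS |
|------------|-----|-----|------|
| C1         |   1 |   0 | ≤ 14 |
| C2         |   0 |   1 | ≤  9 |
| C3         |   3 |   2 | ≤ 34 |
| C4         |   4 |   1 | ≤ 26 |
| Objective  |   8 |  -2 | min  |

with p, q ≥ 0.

(0, 0), (6.5, 0), (4.25, 9), (0, 9)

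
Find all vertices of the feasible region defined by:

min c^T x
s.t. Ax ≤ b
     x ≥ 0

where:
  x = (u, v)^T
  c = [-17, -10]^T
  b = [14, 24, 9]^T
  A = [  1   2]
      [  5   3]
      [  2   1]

(0, 0), (4.5, 0), (3, 3), (0.8571, 6.571), (0, 7)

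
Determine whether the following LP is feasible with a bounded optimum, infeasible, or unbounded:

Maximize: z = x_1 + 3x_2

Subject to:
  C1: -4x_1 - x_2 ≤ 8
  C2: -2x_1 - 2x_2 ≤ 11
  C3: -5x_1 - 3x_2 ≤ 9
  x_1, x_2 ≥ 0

Unbounded (objective can increase without bound)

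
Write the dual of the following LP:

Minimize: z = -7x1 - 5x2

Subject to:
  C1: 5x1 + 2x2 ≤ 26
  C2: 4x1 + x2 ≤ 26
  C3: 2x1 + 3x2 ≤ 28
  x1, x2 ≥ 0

Primal min cᵀx s.t. Ax ≤ b, x ≥ 0  →  Dual max −bᵀy s.t. Aᵀy ≥ −c, y ≥ 0.

Maximize: z = -26y1 - 26y2 - 28y3

Subject to:
  5y1 + 4y2 + 2y3 ≥ 7
  2y1 + y2 + 3y3 ≥ 5
  y1, y2, y3 ≥ 0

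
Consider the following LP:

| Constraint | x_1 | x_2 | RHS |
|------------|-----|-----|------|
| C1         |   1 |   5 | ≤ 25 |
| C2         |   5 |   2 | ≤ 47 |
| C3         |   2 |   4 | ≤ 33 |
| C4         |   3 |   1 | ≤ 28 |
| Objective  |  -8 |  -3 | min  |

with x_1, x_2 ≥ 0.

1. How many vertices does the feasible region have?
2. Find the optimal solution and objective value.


1. 5
2. x_1 = 9, x_2 = 1, z = -75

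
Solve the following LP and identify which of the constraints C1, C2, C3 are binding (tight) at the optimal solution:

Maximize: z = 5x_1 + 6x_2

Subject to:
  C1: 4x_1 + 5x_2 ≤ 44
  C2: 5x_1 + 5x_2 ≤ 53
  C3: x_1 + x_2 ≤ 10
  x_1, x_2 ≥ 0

At x_1 = 6, x_2 = 4, compute slack b - a·x for each constraint:
  C1: 44 − 44 = 0  (binding)
  C2: 53 − 50 = 3  (slack)
  C3: 10 − 10 = 0  (binding)

Optimal: x_1 = 6, x_2 = 4
Binding: C1, C3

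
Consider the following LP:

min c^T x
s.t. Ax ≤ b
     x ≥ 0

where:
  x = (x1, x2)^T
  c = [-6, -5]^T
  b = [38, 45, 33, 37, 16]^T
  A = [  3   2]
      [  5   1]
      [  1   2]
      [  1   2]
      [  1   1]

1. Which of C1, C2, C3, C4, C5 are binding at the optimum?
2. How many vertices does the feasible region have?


1. C1, C5
2. 5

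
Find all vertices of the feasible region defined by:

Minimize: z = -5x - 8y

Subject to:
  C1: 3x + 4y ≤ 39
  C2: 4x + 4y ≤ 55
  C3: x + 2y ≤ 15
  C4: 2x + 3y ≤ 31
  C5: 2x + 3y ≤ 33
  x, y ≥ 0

(0, 0), (13, 0), (9, 3), (0, 7.5)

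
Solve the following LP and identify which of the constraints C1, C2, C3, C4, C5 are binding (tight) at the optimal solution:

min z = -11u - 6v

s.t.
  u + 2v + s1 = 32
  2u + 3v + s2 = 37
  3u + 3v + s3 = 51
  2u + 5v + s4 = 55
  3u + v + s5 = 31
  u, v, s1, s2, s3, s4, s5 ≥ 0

At u = 8, v = 7, compute slack b - a·x for each constraint:
  C1: 32 − 22 = 10  (slack)
  C2: 37 − 37 = 0  (binding)
  C3: 51 − 45 = 6  (slack)
  C4: 55 − 51 = 4  (slack)
  C5: 31 − 31 = 0  (binding)

Optimal: u = 8, v = 7
Binding: C2, C5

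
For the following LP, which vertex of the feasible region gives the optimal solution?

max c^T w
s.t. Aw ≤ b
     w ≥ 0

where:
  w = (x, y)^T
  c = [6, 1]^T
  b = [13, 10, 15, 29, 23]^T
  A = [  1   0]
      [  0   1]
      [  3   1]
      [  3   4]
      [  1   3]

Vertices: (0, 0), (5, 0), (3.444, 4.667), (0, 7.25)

Evaluate the objective at each vertex of the feasible region:
  z(0, 0) = 0
  z(5, 0) = 30  ←
  z(3.444, 4.667) = 25.33
  z(0, 7.25) = 7.25
The maximum is at x = 5, y = 0.

(5, 0)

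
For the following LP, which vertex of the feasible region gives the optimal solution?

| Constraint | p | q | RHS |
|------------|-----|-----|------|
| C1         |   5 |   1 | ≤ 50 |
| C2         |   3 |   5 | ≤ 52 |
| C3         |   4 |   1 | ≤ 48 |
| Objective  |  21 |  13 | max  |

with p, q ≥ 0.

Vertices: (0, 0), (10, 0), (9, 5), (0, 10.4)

Evaluate the objective at each vertex of the feasible region:
  z(0, 0) = 0
  z(10, 0) = 210
  z(9, 5) = 254  ←
  z(0, 10.4) = 135.2
The maximum is at p = 9, q = 5.

(9, 5)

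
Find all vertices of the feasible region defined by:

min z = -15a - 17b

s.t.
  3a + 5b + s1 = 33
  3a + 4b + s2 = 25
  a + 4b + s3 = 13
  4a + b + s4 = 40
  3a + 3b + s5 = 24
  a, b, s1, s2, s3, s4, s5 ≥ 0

(0, 0), (8, 0), (7, 1), (6, 1.75), (0, 3.25)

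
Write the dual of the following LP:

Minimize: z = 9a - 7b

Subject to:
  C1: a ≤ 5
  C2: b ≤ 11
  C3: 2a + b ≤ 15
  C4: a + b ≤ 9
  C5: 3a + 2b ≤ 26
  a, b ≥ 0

Primal min cᵀx s.t. Ax ≤ b, x ≥ 0  →  Dual max −bᵀy s.t. Aᵀy ≥ −c, y ≥ 0.

Maximize: z = -5y1 - 11y2 - 15y3 - 9y4 - 26y5

Subject to:
  y1 + 2y3 + y4 + 3y5 ≥ -9
  y2 + y3 + y4 + 2y5 ≥ 7
  y1, y2, y3, y4, y5 ≥ 0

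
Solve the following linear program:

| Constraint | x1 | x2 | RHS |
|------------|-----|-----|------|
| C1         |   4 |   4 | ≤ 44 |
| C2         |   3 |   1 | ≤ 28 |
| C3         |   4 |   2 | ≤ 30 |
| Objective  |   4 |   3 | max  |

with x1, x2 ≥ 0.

Evaluate the objective at each vertex of the feasible region:
  z(0, 0) = 0
  z(7.5, 0) = 30
  z(4, 7) = 37  ←
  z(0, 11) = 33
The maximum is at x1 = 4, x2 = 7.

x1 = 4, x2 = 7, z = 37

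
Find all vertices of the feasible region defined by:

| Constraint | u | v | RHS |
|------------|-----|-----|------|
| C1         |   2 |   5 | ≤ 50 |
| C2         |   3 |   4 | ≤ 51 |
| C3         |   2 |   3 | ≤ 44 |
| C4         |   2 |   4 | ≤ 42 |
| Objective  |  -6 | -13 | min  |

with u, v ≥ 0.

(0, 0), (17, 0), (9, 6), (5, 8), (0, 10)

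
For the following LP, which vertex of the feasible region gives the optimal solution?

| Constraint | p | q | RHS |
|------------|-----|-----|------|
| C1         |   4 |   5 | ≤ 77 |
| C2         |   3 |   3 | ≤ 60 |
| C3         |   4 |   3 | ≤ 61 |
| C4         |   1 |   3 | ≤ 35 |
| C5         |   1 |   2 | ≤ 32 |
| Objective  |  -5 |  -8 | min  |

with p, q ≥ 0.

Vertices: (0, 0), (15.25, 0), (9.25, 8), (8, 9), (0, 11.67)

Evaluate the objective at each vertex of the feasible region:
  z(0, 0) = 0
  z(15.25, 0) = -76.25
  z(9.25, 8) = -110.2
  z(8, 9) = -112  ←
  z(0, 11.67) = -93.33
The minimum is at p = 8, q = 9.

(8, 9)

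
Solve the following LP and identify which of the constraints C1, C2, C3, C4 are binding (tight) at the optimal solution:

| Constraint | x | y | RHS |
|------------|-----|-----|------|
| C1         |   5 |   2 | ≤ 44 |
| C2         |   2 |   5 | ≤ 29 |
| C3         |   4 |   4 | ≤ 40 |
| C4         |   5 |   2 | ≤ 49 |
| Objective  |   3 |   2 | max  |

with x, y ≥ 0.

At x = 8, y = 2, compute slack b - a·x for each constraint:
  C1: 44 − 44 = 0  (binding)
  C2: 29 − 26 = 3  (slack)
  C3: 40 − 40 = 0  (binding)
  C4: 49 − 44 = 5  (slack)

Optimal: x = 8, y = 2
Binding: C1, C3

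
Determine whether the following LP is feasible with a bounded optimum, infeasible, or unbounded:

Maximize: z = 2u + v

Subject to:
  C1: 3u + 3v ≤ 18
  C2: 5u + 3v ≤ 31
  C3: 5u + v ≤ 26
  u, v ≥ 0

Feasible with a bounded optimal solution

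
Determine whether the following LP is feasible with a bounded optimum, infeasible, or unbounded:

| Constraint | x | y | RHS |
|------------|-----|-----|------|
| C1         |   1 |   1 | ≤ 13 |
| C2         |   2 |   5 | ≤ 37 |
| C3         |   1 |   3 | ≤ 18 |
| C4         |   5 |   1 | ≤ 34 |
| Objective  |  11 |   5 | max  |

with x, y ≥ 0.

Feasible with a bounded optimal solution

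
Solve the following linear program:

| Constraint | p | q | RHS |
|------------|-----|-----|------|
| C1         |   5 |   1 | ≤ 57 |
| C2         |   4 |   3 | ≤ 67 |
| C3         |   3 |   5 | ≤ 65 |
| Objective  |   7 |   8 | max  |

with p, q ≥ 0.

Evaluate the objective at each vertex of the feasible region:
  z(0, 0) = 0
  z(11.4, 0) = 79.8
  z(10, 7) = 126  ←
  z(0, 13) = 104
The maximum is at p = 10, q = 7.

p = 10, q = 7, z = 126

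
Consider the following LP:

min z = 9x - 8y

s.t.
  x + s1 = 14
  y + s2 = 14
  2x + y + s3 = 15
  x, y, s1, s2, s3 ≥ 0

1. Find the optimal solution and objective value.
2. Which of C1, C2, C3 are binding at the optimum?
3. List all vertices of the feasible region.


1. x = 0, y = 14, z = -112
2. C2
3. (0, 0), (7.5, 0), (0.5, 14), (0, 14)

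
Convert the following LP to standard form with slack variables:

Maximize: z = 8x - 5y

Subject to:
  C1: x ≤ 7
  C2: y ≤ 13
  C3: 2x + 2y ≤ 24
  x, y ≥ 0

max z = 8x - 5y

s.t.
  x + s1 = 7
  y + s2 = 13
  2x + 2y + s3 = 24
  x, y, s1, s2, s3 ≥ 0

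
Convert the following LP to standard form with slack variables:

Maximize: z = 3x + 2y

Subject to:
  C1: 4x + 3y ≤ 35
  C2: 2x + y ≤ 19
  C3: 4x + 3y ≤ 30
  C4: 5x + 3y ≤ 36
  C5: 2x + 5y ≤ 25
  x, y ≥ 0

max z = 3x + 2y

s.t.
  4x + 3y + s1 = 35
  2x + y + s2 = 19
  4x + 3y + s3 = 30
  5x + 3y + s4 = 36
  2x + 5y + s5 = 25
  x, y, s1, s2, s3, s4, s5 ≥ 0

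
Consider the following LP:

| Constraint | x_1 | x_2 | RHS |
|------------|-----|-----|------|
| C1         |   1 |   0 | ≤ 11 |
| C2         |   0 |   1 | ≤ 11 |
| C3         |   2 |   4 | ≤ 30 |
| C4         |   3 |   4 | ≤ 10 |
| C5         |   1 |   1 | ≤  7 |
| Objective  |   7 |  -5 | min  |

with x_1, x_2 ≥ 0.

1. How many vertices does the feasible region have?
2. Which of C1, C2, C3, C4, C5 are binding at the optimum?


1. 3
2. C4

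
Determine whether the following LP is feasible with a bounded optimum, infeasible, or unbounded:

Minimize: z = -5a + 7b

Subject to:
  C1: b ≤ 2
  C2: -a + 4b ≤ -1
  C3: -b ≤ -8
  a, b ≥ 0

Infeasible (no feasible solution exists)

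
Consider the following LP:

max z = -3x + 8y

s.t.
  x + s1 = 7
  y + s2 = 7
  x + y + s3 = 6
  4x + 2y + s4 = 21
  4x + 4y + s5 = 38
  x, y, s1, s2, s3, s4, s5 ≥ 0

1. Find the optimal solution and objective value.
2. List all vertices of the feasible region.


1. x = 0, y = 6, z = 48
2. (0, 0), (5.25, 0), (4.5, 1.5), (0, 6)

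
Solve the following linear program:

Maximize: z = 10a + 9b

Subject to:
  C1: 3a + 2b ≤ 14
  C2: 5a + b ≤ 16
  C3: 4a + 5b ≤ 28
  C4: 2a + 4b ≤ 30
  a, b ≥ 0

Evaluate the objective at each vertex of the feasible region:
  z(0, 0) = 0
  z(3.2, 0) = 32
  z(2.571, 3.143) = 54
  z(2, 4) = 56  ←
  z(0, 5.6) = 50.4
The maximum is at a = 2, b = 4.

a = 2, b = 4, z = 56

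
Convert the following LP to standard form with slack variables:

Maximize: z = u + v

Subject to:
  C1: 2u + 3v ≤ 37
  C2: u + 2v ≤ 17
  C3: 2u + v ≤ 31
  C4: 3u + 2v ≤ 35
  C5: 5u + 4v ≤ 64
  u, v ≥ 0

max z = u + v

s.t.
  2u + 3v + s1 = 37
  u + 2v + s2 = 17
  2u + v + s3 = 31
  3u + 2v + s4 = 35
  5u + 4v + s5 = 64
  u, v, s1, s2, s3, s4, s5 ≥ 0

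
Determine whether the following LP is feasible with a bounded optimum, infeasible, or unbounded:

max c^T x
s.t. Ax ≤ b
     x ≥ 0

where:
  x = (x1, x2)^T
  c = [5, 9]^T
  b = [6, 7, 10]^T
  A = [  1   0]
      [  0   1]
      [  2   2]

Feasible with a bounded optimal solution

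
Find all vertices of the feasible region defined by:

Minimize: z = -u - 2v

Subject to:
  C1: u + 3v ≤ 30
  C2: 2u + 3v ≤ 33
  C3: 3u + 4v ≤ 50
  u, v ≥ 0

(0, 0), (16.5, 0), (3, 9), (0, 10)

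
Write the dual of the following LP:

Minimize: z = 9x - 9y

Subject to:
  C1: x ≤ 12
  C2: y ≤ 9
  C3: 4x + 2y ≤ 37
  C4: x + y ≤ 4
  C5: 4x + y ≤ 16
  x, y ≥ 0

Primal min cᵀx s.t. Ax ≤ b, x ≥ 0  →  Dual max −bᵀy s.t. Aᵀy ≥ −c, y ≥ 0.

Maximize: z = -12y1 - 9y2 - 37y3 - 4y4 - 16y5

Subject to:
  y1 + 4y3 + y4 + 4y5 ≥ -9
  y2 + 2y3 + y4 + y5 ≥ 9
  y1, y2, y3, y4, y5 ≥ 0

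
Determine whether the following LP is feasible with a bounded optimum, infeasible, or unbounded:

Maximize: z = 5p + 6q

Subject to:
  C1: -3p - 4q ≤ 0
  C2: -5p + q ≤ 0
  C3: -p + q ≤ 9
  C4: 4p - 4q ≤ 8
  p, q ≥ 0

Unbounded (objective can increase without bound)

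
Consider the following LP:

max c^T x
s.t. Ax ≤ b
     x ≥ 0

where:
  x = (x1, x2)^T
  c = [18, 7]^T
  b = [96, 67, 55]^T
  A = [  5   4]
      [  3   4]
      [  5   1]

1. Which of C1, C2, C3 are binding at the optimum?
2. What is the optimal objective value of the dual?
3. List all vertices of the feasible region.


1. C2, C3
2. 232
3. (0, 0), (11, 0), (9, 10), (0, 16.75)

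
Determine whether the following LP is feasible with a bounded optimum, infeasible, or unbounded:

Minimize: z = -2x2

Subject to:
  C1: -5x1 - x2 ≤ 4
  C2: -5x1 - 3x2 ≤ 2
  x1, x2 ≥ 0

Unbounded (objective can decrease without bound)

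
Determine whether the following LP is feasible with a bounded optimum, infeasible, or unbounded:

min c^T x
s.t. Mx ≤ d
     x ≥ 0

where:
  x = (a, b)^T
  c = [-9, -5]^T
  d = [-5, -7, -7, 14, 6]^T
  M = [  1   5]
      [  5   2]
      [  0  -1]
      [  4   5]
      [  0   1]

Infeasible (no feasible solution exists)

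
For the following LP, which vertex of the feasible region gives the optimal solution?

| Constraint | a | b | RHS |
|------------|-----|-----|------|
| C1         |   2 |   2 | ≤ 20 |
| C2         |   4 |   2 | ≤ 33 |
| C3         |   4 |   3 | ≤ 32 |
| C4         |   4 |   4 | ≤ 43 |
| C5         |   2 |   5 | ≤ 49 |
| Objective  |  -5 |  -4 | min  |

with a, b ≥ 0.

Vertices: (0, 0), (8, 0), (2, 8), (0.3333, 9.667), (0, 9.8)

Evaluate the objective at each vertex of the feasible region:
  z(0, 0) = 0
  z(8, 0) = -40
  z(2, 8) = -42  ←
  z(0.3333, 9.667) = -40.33
  z(0, 9.8) = -39.2
The minimum is at a = 2, b = 8.

(2, 8)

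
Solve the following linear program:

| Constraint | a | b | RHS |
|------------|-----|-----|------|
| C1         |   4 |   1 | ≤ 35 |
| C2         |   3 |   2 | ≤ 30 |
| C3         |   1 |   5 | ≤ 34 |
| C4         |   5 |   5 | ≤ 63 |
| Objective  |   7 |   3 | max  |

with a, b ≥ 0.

Evaluate the objective at each vertex of the feasible region:
  z(0, 0) = 0
  z(8.75, 0) = 61.25
  z(8, 3) = 65  ←
  z(6.308, 5.538) = 60.77
  z(0, 6.8) = 20.4
The maximum is at a = 8, b = 3.

a = 8, b = 3, z = 65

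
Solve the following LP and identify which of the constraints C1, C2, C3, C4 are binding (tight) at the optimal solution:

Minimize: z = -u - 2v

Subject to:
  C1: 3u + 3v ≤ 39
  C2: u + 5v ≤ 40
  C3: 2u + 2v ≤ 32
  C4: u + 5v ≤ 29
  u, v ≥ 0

At u = 9, v = 4, compute slack b - a·x for each constraint:
  C1: 39 − 39 = 0  (binding)
  C2: 40 − 29 = 11  (slack)
  C3: 32 − 26 = 6  (slack)
  C4: 29 − 29 = 0  (binding)

Optimal: u = 9, v = 4
Binding: C1, C4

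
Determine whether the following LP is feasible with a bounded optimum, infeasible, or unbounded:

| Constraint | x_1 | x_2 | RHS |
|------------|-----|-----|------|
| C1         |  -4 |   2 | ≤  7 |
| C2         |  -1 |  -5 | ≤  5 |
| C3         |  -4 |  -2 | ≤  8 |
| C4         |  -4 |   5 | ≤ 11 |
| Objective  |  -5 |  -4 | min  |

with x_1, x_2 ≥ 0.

Unbounded (objective can decrease without bound)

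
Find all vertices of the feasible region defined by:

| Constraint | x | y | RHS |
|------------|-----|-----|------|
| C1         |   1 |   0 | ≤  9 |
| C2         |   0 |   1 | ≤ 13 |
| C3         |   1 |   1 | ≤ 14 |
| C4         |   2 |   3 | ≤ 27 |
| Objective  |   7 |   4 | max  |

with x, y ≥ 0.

(0, 0), (9, 0), (9, 3), (0, 9)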